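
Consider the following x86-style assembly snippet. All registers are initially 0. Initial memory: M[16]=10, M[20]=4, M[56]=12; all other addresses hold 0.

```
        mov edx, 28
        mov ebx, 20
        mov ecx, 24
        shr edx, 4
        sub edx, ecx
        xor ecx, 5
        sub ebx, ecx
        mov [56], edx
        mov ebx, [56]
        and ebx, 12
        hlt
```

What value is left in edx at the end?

mov edx, 28 → edx=28
mov ebx, 20 → ebx=20
mov ecx, 24 → ecx=24
shr edx, 4 → edx=28>>4=1
sub edx, ecx → edx=1-24=-23
xor ecx, 5 → ecx=24^5=29
sub ebx, ecx → ebx=20-29=-9
mov [56], edx → M[56]=-23
mov ebx, [56] → ebx=M[56]=-23
and ebx, 12 → ebx=(-23)&12=8
halt.

-23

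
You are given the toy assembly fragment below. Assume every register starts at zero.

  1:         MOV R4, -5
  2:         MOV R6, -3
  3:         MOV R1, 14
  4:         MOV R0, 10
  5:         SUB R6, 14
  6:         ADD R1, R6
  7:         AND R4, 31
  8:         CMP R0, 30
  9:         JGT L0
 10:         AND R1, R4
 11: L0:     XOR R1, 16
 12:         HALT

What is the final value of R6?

-17

after MOV R4, -5: R4=-5
after MOV R6, -3: R6=-3
after MOV R1, 14: R1=14
after MOV R0, 10: R0=10
after SUB R6, 14: R6=(-3)-14=-17
after ADD R1, R6: R1=14+(-17)=-3
after AND R4, 31: R4=(-5)&31=27
CMP R0, 30  (cmp 10,30)
JGT L0: not taken
after AND R1, R4: R1=(-3)&27=25
after XOR R1, 16: R1=25^16=9
halt.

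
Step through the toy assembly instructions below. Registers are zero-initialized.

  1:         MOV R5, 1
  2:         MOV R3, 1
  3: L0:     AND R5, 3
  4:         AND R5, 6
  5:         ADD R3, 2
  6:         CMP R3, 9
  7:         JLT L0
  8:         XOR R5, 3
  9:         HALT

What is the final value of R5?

MOV R5, 1 → R5=1
MOV R3, 1 → R3=1
AND R5, 3 → R5=1&3=1
AND R5, 6 → R5=1&6=0
ADD R3, 2 → R3=1+2=3
CMP R3, 9  (cmp 3,9)
JLT L0: taken
AND R5, 3 → R5=0&3=0
AND R5, 6 → R5=0&6=0
ADD R3, 2 → R3=3+2=5
CMP R3, 9  (cmp 5,9)
JLT L0: taken
AND R5, 3 → R5=0&3=0
AND R5, 6 → R5=0&6=0
ADD R3, 2 → R3=5+2=7
CMP R3, 9  (cmp 7,9)
JLT L0: taken
AND R5, 3 → R5=0&3=0
AND R5, 6 → R5=0&6=0
ADD R3, 2 → R3=7+2=9
CMP R3, 9  (cmp 9,9)
JLT L0: not taken
XOR R5, 3 → R5=0^3=3
halt.

3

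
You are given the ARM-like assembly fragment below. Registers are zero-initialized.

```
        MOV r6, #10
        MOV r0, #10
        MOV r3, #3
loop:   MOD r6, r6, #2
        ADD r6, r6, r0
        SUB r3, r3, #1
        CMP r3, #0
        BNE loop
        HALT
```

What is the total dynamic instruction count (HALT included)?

19

r6=10
r0=10
r3=3
r6=10%2=0
r6=0+10=10
r3=3-1=2
CMP r3, #0  (cmp 2,0)
BNE loop: taken
r6=10%2=0
r6=0+10=10
r3=2-1=1
CMP r3, #0  (cmp 1,0)
BNE loop: taken
r6=10%2=0
r6=0+10=10
r3=1-1=0
CMP r3, #0  (cmp 0,0)
BNE loop: not taken
halt.
Total executed instructions: 19.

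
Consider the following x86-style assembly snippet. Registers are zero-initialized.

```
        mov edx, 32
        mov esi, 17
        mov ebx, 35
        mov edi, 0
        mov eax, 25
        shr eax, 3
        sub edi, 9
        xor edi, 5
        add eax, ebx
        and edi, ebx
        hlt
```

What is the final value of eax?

38

after mov edx, 32: edx=32
after mov esi, 17: esi=17
after mov ebx, 35: ebx=35
after mov edi, 0: edi=0
after mov eax, 25: eax=25
after shr eax, 3: eax=25>>3=3
after sub edi, 9: edi=0-9=-9
after xor edi, 5: edi=(-9)^5=-14
after add eax, ebx: eax=3+35=38
after and edi, ebx: edi=(-14)&35=34
halt.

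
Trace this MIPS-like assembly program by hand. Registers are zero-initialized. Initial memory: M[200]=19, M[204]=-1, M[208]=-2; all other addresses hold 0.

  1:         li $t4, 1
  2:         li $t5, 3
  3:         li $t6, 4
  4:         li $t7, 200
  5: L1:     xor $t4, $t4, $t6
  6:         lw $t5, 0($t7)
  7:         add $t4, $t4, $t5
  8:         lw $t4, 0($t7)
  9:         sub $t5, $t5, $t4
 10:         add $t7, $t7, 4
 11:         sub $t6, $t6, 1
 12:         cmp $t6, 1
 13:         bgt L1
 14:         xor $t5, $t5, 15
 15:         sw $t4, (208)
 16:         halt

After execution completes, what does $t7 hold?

li $t4, 1 → $t4=1
li $t5, 3 → $t5=3
li $t6, 4 → $t6=4
li $t7, 200 → $t7=200
xor $t4, $t4, $t6 → $t4=1^4=5
lw $t5, 0($t7) → $t5=M[200]=19
add $t4, $t4, $t5 → $t4=5+19=24
lw $t4, 0($t7) → $t4=M[200]=19
sub $t5, $t5, $t4 → $t5=19-19=0
add $t7, $t7, 4 → $t7=200+4=204
sub $t6, $t6, 1 → $t6=4-1=3
cmp $t6, 1  (cmp 3,1)
bgt L1: taken
xor $t4, $t4, $t6 → $t4=19^3=16
lw $t5, 0($t7) → $t5=M[204]=-1
add $t4, $t4, $t5 → $t4=16+(-1)=15
lw $t4, 0($t7) → $t4=M[204]=-1
sub $t5, $t5, $t4 → $t5=(-1)-(-1)=0
add $t7, $t7, 4 → $t7=204+4=208
sub $t6, $t6, 1 → $t6=3-1=2
cmp $t6, 1  (cmp 2,1)
bgt L1: taken
xor $t4, $t4, $t6 → $t4=(-1)^2=-3
lw $t5, 0($t7) → $t5=M[208]=-2
add $t4, $t4, $t5 → $t4=(-3)+(-2)=-5
lw $t4, 0($t7) → $t4=M[208]=-2
sub $t5, $t5, $t4 → $t5=(-2)-(-2)=0
add $t7, $t7, 4 → $t7=208+4=212
sub $t6, $t6, 1 → $t6=2-1=1
cmp $t6, 1  (cmp 1,1)
bgt L1: not taken
xor $t5, $t5, 15 → $t5=0^15=15
sw $t4, (208) → M[208]=-2
halt.

212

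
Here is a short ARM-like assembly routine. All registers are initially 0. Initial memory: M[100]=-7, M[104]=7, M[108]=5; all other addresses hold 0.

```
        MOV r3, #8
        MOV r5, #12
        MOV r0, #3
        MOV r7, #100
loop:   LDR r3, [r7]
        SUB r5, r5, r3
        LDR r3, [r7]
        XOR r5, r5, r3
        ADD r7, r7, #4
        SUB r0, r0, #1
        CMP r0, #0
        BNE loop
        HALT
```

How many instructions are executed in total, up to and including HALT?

after MOV r3, #8: r3=8
after MOV r5, #12: r5=12
after MOV r0, #3: r0=3
after MOV r7, #100: r7=100
after LDR r3, [r7]: r3=M[100]=-7
after SUB r5, r5, r3: r5=12-(-7)=19
after LDR r3, [r7]: r3=M[100]=-7
after XOR r5, r5, r3: r5=19^(-7)=-22
after ADD r7, r7, #4: r7=100+4=104
after SUB r0, r0, #1: r0=3-1=2
CMP r0, #0  (cmp 2,0)
BNE loop: taken
after LDR r3, [r7]: r3=M[104]=7
after SUB r5, r5, r3: r5=(-22)-7=-29
after LDR r3, [r7]: r3=M[104]=7
after XOR r5, r5, r3: r5=(-29)^7=-28
after ADD r7, r7, #4: r7=104+4=108
after SUB r0, r0, #1: r0=2-1=1
CMP r0, #0  (cmp 1,0)
BNE loop: taken
after LDR r3, [r7]: r3=M[108]=5
after SUB r5, r5, r3: r5=(-28)-5=-33
after LDR r3, [r7]: r3=M[108]=5
after XOR r5, r5, r3: r5=(-33)^5=-38
after ADD r7, r7, #4: r7=108+4=112
after SUB r0, r0, #1: r0=1-1=0
CMP r0, #0  (cmp 0,0)
BNE loop: not taken
halt.
Total executed instructions: 29.

29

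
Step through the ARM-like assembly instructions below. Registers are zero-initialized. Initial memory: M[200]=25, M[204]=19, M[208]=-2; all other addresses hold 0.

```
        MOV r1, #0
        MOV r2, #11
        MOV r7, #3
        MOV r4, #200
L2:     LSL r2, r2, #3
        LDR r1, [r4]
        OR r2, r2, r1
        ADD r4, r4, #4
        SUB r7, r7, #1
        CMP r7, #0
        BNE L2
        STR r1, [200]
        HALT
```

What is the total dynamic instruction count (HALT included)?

MOV r1, #0 → r1=0
MOV r2, #11 → r2=11
MOV r7, #3 → r7=3
MOV r4, #200 → r4=200
LSL r2, r2, #3 → r2=11<<3=88
LDR r1, [r4] → r1=M[200]=25
OR r2, r2, r1 → r2=88|25=89
ADD r4, r4, #4 → r4=200+4=204
SUB r7, r7, #1 → r7=3-1=2
CMP r7, #0  (cmp 2,0)
BNE L2: taken
LSL r2, r2, #3 → r2=89<<3=712
LDR r1, [r4] → r1=M[204]=19
OR r2, r2, r1 → r2=712|19=731
ADD r4, r4, #4 → r4=204+4=208
SUB r7, r7, #1 → r7=2-1=1
CMP r7, #0  (cmp 1,0)
BNE L2: taken
LSL r2, r2, #3 → r2=731<<3=5848
LDR r1, [r4] → r1=M[208]=-2
OR r2, r2, r1 → r2=5848|(-2)=-2
ADD r4, r4, #4 → r4=208+4=212
SUB r7, r7, #1 → r7=1-1=0
CMP r7, #0  (cmp 0,0)
BNE L2: not taken
STR r1, [200] → M[200]=-2
halt.
Total executed instructions: 27.

27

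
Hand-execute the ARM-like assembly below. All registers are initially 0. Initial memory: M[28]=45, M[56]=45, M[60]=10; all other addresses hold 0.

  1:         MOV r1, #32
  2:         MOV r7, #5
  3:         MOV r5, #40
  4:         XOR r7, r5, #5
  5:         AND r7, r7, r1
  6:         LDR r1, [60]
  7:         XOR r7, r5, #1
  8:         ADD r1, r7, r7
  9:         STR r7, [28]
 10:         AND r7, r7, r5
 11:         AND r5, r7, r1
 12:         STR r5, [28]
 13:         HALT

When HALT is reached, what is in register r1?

after MOV r1, #32: r1=32
after MOV r7, #5: r7=5
after MOV r5, #40: r5=40
after XOR r7, r5, #5: r7=40^5=45
after AND r7, r7, r1: r7=45&32=32
after LDR r1, [60]: r1=M[60]=10
after XOR r7, r5, #1: r7=40^1=41
after ADD r1, r7, r7: r1=41+41=82
STR r7, [28] → M[28]=41
after AND r7, r7, r5: r7=41&40=40
after AND r5, r7, r1: r5=40&82=0
STR r5, [28] → M[28]=0
halt.

82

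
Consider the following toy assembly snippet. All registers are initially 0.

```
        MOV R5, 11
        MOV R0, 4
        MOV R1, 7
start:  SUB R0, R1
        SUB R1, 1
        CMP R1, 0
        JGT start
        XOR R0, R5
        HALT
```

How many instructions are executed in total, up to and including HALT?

after MOV R5, 11: R5=11
after MOV R0, 4: R0=4
after MOV R1, 7: R1=7
after SUB R0, R1: R0=4-7=-3
after SUB R1, 1: R1=7-1=6
CMP R1, 0  (cmp 6,0)
JGT start: taken
after SUB R0, R1: R0=(-3)-6=-9
after SUB R1, 1: R1=6-1=5
CMP R1, 0  (cmp 5,0)
JGT start: taken
after SUB R0, R1: R0=(-9)-5=-14
after SUB R1, 1: R1=5-1=4
CMP R1, 0  (cmp 4,0)
JGT start: taken
after SUB R0, R1: R0=(-14)-4=-18
after SUB R1, 1: R1=4-1=3
CMP R1, 0  (cmp 3,0)
JGT start: taken
after SUB R0, R1: R0=(-18)-3=-21
after SUB R1, 1: R1=3-1=2
CMP R1, 0  (cmp 2,0)
JGT start: taken
after SUB R0, R1: R0=(-21)-2=-23
after SUB R1, 1: R1=2-1=1
CMP R1, 0  (cmp 1,0)
JGT start: taken
after SUB R0, R1: R0=(-23)-1=-24
after SUB R1, 1: R1=1-1=0
CMP R1, 0  (cmp 0,0)
JGT start: not taken
after XOR R0, R5: R0=(-24)^11=-29
halt.
Total executed instructions: 33.

33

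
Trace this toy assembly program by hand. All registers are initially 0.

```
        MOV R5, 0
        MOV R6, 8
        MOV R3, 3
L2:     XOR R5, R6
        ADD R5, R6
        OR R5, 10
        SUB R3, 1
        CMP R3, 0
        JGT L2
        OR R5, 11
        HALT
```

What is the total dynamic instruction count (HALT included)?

MOV R5, 0 → R5=0
MOV R6, 8 → R6=8
MOV R3, 3 → R3=3
XOR R5, R6 → R5=0^8=8
ADD R5, R6 → R5=8+8=16
OR R5, 10 → R5=16|10=26
SUB R3, 1 → R3=3-1=2
CMP R3, 0  (cmp 2,0)
JGT L2: taken
XOR R5, R6 → R5=26^8=18
ADD R5, R6 → R5=18+8=26
OR R5, 10 → R5=26|10=26
SUB R3, 1 → R3=2-1=1
CMP R3, 0  (cmp 1,0)
JGT L2: taken
XOR R5, R6 → R5=26^8=18
ADD R5, R6 → R5=18+8=26
OR R5, 10 → R5=26|10=26
SUB R3, 1 → R3=1-1=0
CMP R3, 0  (cmp 0,0)
JGT L2: not taken
OR R5, 11 → R5=26|11=27
halt.
Total executed instructions: 23.

23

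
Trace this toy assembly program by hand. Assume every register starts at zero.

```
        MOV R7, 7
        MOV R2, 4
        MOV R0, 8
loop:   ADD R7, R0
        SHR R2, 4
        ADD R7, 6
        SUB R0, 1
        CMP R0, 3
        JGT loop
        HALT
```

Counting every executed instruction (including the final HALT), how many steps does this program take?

34

R7=7
R2=4
R0=8
R7=7+8=15
R2=4>>4=0
R7=15+6=21
R0=8-1=7
CMP R0, 3  (cmp 7,3)
JGT loop: taken
R7=21+7=28
R2=0>>4=0
R7=28+6=34
R0=7-1=6
CMP R0, 3  (cmp 6,3)
JGT loop: taken
R7=34+6=40
R2=0>>4=0
R7=40+6=46
R0=6-1=5
CMP R0, 3  (cmp 5,3)
JGT loop: taken
R7=46+5=51
R2=0>>4=0
R7=51+6=57
R0=5-1=4
CMP R0, 3  (cmp 4,3)
JGT loop: taken
R7=57+4=61
R2=0>>4=0
R7=61+6=67
R0=4-1=3
CMP R0, 3  (cmp 3,3)
JGT loop: not taken
halt.
Total executed instructions: 34.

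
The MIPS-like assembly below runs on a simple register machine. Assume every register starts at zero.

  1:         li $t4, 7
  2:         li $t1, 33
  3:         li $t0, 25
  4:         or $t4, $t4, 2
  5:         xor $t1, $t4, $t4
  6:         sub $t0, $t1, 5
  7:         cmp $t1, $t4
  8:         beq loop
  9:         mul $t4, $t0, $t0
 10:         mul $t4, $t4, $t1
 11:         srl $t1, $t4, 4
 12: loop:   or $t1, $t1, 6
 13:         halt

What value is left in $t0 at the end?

-5

after li $t4, 7: $t4=7
after li $t1, 33: $t1=33
after li $t0, 25: $t0=25
after or $t4, $t4, 2: $t4=7|2=7
after xor $t1, $t4, $t4: $t1=7^7=0
after sub $t0, $t1, 5: $t0=0-5=-5
cmp $t1, $t4  (cmp 0,7)
beq loop: not taken
after mul $t4, $t0, $t0: $t4=(-5)*(-5)=25
after mul $t4, $t4, $t1: $t4=25*0=0
after srl $t1, $t4, 4: $t1=0>>4=0
after or $t1, $t1, 6: $t1=0|6=6
halt.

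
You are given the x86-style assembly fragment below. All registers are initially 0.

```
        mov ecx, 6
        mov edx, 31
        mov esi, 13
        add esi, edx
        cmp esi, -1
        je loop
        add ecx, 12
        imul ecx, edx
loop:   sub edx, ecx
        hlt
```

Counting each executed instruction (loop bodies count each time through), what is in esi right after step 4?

44

ecx=6
edx=31
esi=13
esi=13+31=44
After step 4: esi = 44.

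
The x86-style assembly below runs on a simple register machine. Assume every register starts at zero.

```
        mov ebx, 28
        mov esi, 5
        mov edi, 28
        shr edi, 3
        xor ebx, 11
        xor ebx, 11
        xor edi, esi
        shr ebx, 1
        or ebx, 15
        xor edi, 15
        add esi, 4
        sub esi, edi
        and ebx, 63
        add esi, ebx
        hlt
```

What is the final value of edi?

9

ebx=28
esi=5
edi=28
edi=28>>3=3
ebx=28^11=23
ebx=23^11=28
edi=3^5=6
ebx=28>>1=14
ebx=14|15=15
edi=6^15=9
esi=5+4=9
esi=9-9=0
ebx=15&63=15
esi=0+15=15
halt.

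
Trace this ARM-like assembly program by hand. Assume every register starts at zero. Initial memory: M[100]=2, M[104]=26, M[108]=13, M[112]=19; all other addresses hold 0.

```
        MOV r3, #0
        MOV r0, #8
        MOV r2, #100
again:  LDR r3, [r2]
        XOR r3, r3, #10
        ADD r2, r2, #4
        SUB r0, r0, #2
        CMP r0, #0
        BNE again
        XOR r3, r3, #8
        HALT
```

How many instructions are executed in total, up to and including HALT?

29

after MOV r3, #0: r3=0
after MOV r0, #8: r0=8
after MOV r2, #100: r2=100
after LDR r3, [r2]: r3=M[100]=2
after XOR r3, r3, #10: r3=2^10=8
after ADD r2, r2, #4: r2=100+4=104
after SUB r0, r0, #2: r0=8-2=6
CMP r0, #0  (cmp 6,0)
BNE again: taken
after LDR r3, [r2]: r3=M[104]=26
after XOR r3, r3, #10: r3=26^10=16
after ADD r2, r2, #4: r2=104+4=108
after SUB r0, r0, #2: r0=6-2=4
CMP r0, #0  (cmp 4,0)
BNE again: taken
after LDR r3, [r2]: r3=M[108]=13
after XOR r3, r3, #10: r3=13^10=7
after ADD r2, r2, #4: r2=108+4=112
after SUB r0, r0, #2: r0=4-2=2
CMP r0, #0  (cmp 2,0)
BNE again: taken
after LDR r3, [r2]: r3=M[112]=19
after XOR r3, r3, #10: r3=19^10=25
after ADD r2, r2, #4: r2=112+4=116
after SUB r0, r0, #2: r0=2-2=0
CMP r0, #0  (cmp 0,0)
BNE again: not taken
after XOR r3, r3, #8: r3=25^8=17
halt.
Total executed instructions: 29.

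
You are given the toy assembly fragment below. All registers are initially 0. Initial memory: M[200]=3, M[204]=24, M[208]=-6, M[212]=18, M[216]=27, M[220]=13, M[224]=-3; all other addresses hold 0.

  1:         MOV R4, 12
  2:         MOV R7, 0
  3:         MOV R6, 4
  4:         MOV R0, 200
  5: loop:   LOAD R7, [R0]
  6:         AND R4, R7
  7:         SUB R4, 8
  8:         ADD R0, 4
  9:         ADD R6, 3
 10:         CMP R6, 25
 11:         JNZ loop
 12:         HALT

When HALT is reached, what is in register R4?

-16

R4=12
R7=0
R6=4
R0=200
R7=M[200]=3
R4=12&3=0
R4=0-8=-8
R0=200+4=204
R6=4+3=7
CMP R6, 25  (cmp 7,25)
JNZ loop: taken
R7=M[204]=24
R4=(-8)&24=24
R4=24-8=16
R0=204+4=208
R6=7+3=10
CMP R6, 25  (cmp 10,25)
JNZ loop: taken
R7=M[208]=-6
R4=16&(-6)=16
R4=16-8=8
R0=208+4=212
R6=10+3=13
CMP R6, 25  (cmp 13,25)
JNZ loop: taken
R7=M[212]=18
R4=8&18=0
R4=0-8=-8
R0=212+4=216
R6=13+3=16
CMP R6, 25  (cmp 16,25)
JNZ loop: taken
R7=M[216]=27
R4=(-8)&27=24
R4=24-8=16
R0=216+4=220
R6=16+3=19
CMP R6, 25  (cmp 19,25)
JNZ loop: taken
R7=M[220]=13
R4=16&13=0
R4=0-8=-8
R0=220+4=224
R6=19+3=22
CMP R6, 25  (cmp 22,25)
JNZ loop: taken
R7=M[224]=-3
R4=(-8)&(-3)=-8
R4=(-8)-8=-16
R0=224+4=228
R6=22+3=25
CMP R6, 25  (cmp 25,25)
JNZ loop: not taken
halt.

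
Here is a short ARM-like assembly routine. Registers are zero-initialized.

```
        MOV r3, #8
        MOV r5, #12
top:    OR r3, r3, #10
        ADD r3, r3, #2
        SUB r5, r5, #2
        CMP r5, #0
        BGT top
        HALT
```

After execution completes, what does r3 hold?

after MOV r3, #8: r3=8
after MOV r5, #12: r5=12
after OR r3, r3, #10: r3=8|10=10
after ADD r3, r3, #2: r3=10+2=12
after SUB r5, r5, #2: r5=12-2=10
CMP r5, #0  (cmp 10,0)
BGT top: taken
after OR r3, r3, #10: r3=12|10=14
after ADD r3, r3, #2: r3=14+2=16
after SUB r5, r5, #2: r5=10-2=8
CMP r5, #0  (cmp 8,0)
BGT top: taken
after OR r3, r3, #10: r3=16|10=26
after ADD r3, r3, #2: r3=26+2=28
after SUB r5, r5, #2: r5=8-2=6
CMP r5, #0  (cmp 6,0)
BGT top: taken
after OR r3, r3, #10: r3=28|10=30
after ADD r3, r3, #2: r3=30+2=32
after SUB r5, r5, #2: r5=6-2=4
CMP r5, #0  (cmp 4,0)
BGT top: taken
after OR r3, r3, #10: r3=32|10=42
after ADD r3, r3, #2: r3=42+2=44
after SUB r5, r5, #2: r5=4-2=2
CMP r5, #0  (cmp 2,0)
BGT top: taken
after OR r3, r3, #10: r3=44|10=46
after ADD r3, r3, #2: r3=46+2=48
after SUB r5, r5, #2: r5=2-2=0
CMP r5, #0  (cmp 0,0)
BGT top: not taken
halt.

48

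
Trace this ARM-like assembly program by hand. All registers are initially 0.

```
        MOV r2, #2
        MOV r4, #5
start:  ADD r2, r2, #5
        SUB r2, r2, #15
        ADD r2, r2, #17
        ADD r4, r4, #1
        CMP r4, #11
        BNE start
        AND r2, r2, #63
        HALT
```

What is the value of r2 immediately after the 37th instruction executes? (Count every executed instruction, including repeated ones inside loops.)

after MOV r2, #2: r2=2
after MOV r4, #5: r4=5
after ADD r2, r2, #5: r2=2+5=7
after SUB r2, r2, #15: r2=7-15=-8
after ADD r2, r2, #17: r2=(-8)+17=9
after ADD r4, r4, #1: r4=5+1=6
CMP r4, #11  (cmp 6,11)
BNE start: taken
after ADD r2, r2, #5: r2=9+5=14
after SUB r2, r2, #15: r2=14-15=-1
after ADD r2, r2, #17: r2=(-1)+17=16
after ADD r4, r4, #1: r4=6+1=7
CMP r4, #11  (cmp 7,11)
BNE start: taken
after ADD r2, r2, #5: r2=16+5=21
after SUB r2, r2, #15: r2=21-15=6
after ADD r2, r2, #17: r2=6+17=23
after ADD r4, r4, #1: r4=7+1=8
CMP r4, #11  (cmp 8,11)
BNE start: taken
after ADD r2, r2, #5: r2=23+5=28
after SUB r2, r2, #15: r2=28-15=13
after ADD r2, r2, #17: r2=13+17=30
after ADD r4, r4, #1: r4=8+1=9
CMP r4, #11  (cmp 9,11)
BNE start: taken
after ADD r2, r2, #5: r2=30+5=35
after SUB r2, r2, #15: r2=35-15=20
after ADD r2, r2, #17: r2=20+17=37
after ADD r4, r4, #1: r4=9+1=10
CMP r4, #11  (cmp 10,11)
BNE start: taken
after ADD r2, r2, #5: r2=37+5=42
after SUB r2, r2, #15: r2=42-15=27
after ADD r2, r2, #17: r2=27+17=44
after ADD r4, r4, #1: r4=10+1=11
CMP r4, #11  (cmp 11,11)
After step 37: r2 = 44.

44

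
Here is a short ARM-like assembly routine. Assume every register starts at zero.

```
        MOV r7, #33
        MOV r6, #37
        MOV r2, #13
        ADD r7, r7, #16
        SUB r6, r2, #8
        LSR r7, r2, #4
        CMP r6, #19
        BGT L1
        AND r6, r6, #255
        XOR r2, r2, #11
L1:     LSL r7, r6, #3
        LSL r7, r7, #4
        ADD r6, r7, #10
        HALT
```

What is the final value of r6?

after MOV r7, #33: r7=33
after MOV r6, #37: r6=37
after MOV r2, #13: r2=13
after ADD r7, r7, #16: r7=33+16=49
after SUB r6, r2, #8: r6=13-8=5
after LSR r7, r2, #4: r7=13>>4=0
CMP r6, #19  (cmp 5,19)
BGT L1: not taken
after AND r6, r6, #255: r6=5&255=5
after XOR r2, r2, #11: r2=13^11=6
after LSL r7, r6, #3: r7=5<<3=40
after LSL r7, r7, #4: r7=40<<4=640
after ADD r6, r7, #10: r6=640+10=650
halt.

650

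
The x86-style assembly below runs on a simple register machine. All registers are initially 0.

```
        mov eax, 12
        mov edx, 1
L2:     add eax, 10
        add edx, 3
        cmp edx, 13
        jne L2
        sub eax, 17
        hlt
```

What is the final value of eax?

after mov eax, 12: eax=12
after mov edx, 1: edx=1
after add eax, 10: eax=12+10=22
after add edx, 3: edx=1+3=4
cmp edx, 13  (cmp 4,13)
jne L2: taken
after add eax, 10: eax=22+10=32
after add edx, 3: edx=4+3=7
cmp edx, 13  (cmp 7,13)
jne L2: taken
after add eax, 10: eax=32+10=42
after add edx, 3: edx=7+3=10
cmp edx, 13  (cmp 10,13)
jne L2: taken
after add eax, 10: eax=42+10=52
after add edx, 3: edx=10+3=13
cmp edx, 13  (cmp 13,13)
jne L2: not taken
after sub eax, 17: eax=52-17=35
halt.

35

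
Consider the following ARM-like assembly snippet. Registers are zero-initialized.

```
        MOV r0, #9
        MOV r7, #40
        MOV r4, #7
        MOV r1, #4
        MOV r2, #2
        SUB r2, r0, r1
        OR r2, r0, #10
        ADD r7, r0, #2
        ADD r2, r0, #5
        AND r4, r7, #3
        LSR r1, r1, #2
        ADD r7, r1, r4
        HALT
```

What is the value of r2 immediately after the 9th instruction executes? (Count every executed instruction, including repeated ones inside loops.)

after MOV r0, #9: r0=9
after MOV r7, #40: r7=40
after MOV r4, #7: r4=7
after MOV r1, #4: r1=4
after MOV r2, #2: r2=2
after SUB r2, r0, r1: r2=9-4=5
after OR r2, r0, #10: r2=9|10=11
after ADD r7, r0, #2: r7=9+2=11
after ADD r2, r0, #5: r2=9+5=14
After step 9: r2 = 14.

14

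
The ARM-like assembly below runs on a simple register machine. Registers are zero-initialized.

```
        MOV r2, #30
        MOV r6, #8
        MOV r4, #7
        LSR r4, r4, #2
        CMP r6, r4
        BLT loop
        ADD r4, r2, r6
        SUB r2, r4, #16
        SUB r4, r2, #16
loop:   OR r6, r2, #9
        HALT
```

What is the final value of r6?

31

after MOV r2, #30: r2=30
after MOV r6, #8: r6=8
after MOV r4, #7: r4=7
after LSR r4, r4, #2: r4=7>>2=1
CMP r6, r4  (cmp 8,1)
BLT loop: not taken
after ADD r4, r2, r6: r4=30+8=38
after SUB r2, r4, #16: r2=38-16=22
after SUB r4, r2, #16: r4=22-16=6
after OR r6, r2, #9: r6=22|9=31
halt.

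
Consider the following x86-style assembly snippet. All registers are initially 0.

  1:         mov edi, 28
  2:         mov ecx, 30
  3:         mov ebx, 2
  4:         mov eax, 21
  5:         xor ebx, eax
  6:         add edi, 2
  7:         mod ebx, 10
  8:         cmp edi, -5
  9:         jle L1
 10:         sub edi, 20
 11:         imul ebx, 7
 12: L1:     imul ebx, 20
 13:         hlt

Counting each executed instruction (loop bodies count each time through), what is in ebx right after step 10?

3

edi=28
ecx=30
ebx=2
eax=21
ebx=2^21=23
edi=28+2=30
ebx=23%10=3
cmp edi, -5  (cmp 30,-5)
jle L1: not taken
edi=30-20=10
After step 10: ebx = 3.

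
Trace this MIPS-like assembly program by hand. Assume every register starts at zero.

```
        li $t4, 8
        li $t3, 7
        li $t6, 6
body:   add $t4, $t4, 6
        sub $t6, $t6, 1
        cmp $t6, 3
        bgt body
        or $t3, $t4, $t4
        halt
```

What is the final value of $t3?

26

after li $t4, 8: $t4=8
after li $t3, 7: $t3=7
after li $t6, 6: $t6=6
after add $t4, $t4, 6: $t4=8+6=14
after sub $t6, $t6, 1: $t6=6-1=5
cmp $t6, 3  (cmp 5,3)
bgt body: taken
after add $t4, $t4, 6: $t4=14+6=20
after sub $t6, $t6, 1: $t6=5-1=4
cmp $t6, 3  (cmp 4,3)
bgt body: taken
after add $t4, $t4, 6: $t4=20+6=26
after sub $t6, $t6, 1: $t6=4-1=3
cmp $t6, 3  (cmp 3,3)
bgt body: not taken
after or $t3, $t4, $t4: $t3=26|26=26
halt.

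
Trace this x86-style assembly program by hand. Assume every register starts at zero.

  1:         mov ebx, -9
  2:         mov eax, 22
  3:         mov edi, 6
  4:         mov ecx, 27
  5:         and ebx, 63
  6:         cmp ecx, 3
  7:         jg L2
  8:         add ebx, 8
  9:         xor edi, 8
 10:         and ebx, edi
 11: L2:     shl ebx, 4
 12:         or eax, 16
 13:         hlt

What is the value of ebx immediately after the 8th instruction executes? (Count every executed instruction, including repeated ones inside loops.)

880

after mov ebx, -9: ebx=-9
after mov eax, 22: eax=22
after mov edi, 6: edi=6
after mov ecx, 27: ecx=27
after and ebx, 63: ebx=(-9)&63=55
cmp ecx, 3  (cmp 27,3)
jg L2: taken
after shl ebx, 4: ebx=55<<4=880
After step 8: ebx = 880.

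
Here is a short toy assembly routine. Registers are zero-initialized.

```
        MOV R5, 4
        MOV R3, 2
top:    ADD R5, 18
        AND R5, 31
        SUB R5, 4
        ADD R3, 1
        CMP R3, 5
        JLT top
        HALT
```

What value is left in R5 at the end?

MOV R5, 4 → R5=4
MOV R3, 2 → R3=2
ADD R5, 18 → R5=4+18=22
AND R5, 31 → R5=22&31=22
SUB R5, 4 → R5=22-4=18
ADD R3, 1 → R3=2+1=3
CMP R3, 5  (cmp 3,5)
JLT top: taken
ADD R5, 18 → R5=18+18=36
AND R5, 31 → R5=36&31=4
SUB R5, 4 → R5=4-4=0
ADD R3, 1 → R3=3+1=4
CMP R3, 5  (cmp 4,5)
JLT top: taken
ADD R5, 18 → R5=0+18=18
AND R5, 31 → R5=18&31=18
SUB R5, 4 → R5=18-4=14
ADD R3, 1 → R3=4+1=5
CMP R3, 5  (cmp 5,5)
JLT top: not taken
halt.

14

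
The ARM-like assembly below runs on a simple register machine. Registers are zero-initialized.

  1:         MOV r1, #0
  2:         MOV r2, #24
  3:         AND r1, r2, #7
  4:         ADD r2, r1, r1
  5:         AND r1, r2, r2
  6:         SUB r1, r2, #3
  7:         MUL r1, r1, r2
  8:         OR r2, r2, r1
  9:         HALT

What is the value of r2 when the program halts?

0

after MOV r1, #0: r1=0
after MOV r2, #24: r2=24
after AND r1, r2, #7: r1=24&7=0
after ADD r2, r1, r1: r2=0+0=0
after AND r1, r2, r2: r1=0&0=0
after SUB r1, r2, #3: r1=0-3=-3
after MUL r1, r1, r2: r1=(-3)*0=0
after OR r2, r2, r1: r2=0|0=0
halt.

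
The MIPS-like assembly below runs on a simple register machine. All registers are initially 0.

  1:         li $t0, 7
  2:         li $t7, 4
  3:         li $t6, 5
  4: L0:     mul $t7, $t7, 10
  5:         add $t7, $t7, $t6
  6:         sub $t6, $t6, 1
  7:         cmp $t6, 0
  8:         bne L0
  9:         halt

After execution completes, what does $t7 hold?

454321

li $t0, 7 → $t0=7
li $t7, 4 → $t7=4
li $t6, 5 → $t6=5
mul $t7, $t7, 10 → $t7=4*10=40
add $t7, $t7, $t6 → $t7=40+5=45
sub $t6, $t6, 1 → $t6=5-1=4
cmp $t6, 0  (cmp 4,0)
bne L0: taken
mul $t7, $t7, 10 → $t7=45*10=450
add $t7, $t7, $t6 → $t7=450+4=454
sub $t6, $t6, 1 → $t6=4-1=3
cmp $t6, 0  (cmp 3,0)
bne L0: taken
mul $t7, $t7, 10 → $t7=454*10=4540
add $t7, $t7, $t6 → $t7=4540+3=4543
sub $t6, $t6, 1 → $t6=3-1=2
cmp $t6, 0  (cmp 2,0)
bne L0: taken
mul $t7, $t7, 10 → $t7=4543*10=45430
add $t7, $t7, $t6 → $t7=45430+2=45432
sub $t6, $t6, 1 → $t6=2-1=1
cmp $t6, 0  (cmp 1,0)
bne L0: taken
mul $t7, $t7, 10 → $t7=45432*10=454320
add $t7, $t7, $t6 → $t7=454320+1=454321
sub $t6, $t6, 1 → $t6=1-1=0
cmp $t6, 0  (cmp 0,0)
bne L0: not taken
halt.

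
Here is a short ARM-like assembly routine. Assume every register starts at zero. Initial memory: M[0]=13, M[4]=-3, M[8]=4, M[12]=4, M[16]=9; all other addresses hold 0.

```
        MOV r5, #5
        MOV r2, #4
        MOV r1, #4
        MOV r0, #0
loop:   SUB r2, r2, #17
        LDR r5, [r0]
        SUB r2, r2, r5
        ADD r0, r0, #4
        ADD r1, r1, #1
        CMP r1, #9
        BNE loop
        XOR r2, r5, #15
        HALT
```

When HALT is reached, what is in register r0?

20

r5=5
r2=4
r1=4
r0=0
r2=4-17=-13
r5=M[0]=13
r2=(-13)-13=-26
r0=0+4=4
r1=4+1=5
CMP r1, #9  (cmp 5,9)
BNE loop: taken
r2=(-26)-17=-43
r5=M[4]=-3
r2=(-43)-(-3)=-40
r0=4+4=8
r1=5+1=6
CMP r1, #9  (cmp 6,9)
BNE loop: taken
r2=(-40)-17=-57
r5=M[8]=4
r2=(-57)-4=-61
r0=8+4=12
r1=6+1=7
CMP r1, #9  (cmp 7,9)
BNE loop: taken
r2=(-61)-17=-78
r5=M[12]=4
r2=(-78)-4=-82
r0=12+4=16
r1=7+1=8
CMP r1, #9  (cmp 8,9)
BNE loop: taken
r2=(-82)-17=-99
r5=M[16]=9
r2=(-99)-9=-108
r0=16+4=20
r1=8+1=9
CMP r1, #9  (cmp 9,9)
BNE loop: not taken
r2=9^15=6
halt.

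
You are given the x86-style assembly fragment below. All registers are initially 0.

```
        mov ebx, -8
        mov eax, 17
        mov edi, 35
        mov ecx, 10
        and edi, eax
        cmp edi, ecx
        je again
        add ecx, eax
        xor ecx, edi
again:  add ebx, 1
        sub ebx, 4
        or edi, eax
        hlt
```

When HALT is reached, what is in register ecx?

26

ebx=-8
eax=17
edi=35
ecx=10
edi=35&17=1
cmp edi, ecx  (cmp 1,10)
je again: not taken
ecx=10+17=27
ecx=27^1=26
ebx=(-8)+1=-7
ebx=(-7)-4=-11
edi=1|17=17
halt.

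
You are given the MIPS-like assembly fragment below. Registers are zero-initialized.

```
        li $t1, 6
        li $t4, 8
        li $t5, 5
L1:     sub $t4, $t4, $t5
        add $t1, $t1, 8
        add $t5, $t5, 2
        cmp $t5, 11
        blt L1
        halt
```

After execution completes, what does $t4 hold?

li $t1, 6 → $t1=6
li $t4, 8 → $t4=8
li $t5, 5 → $t5=5
sub $t4, $t4, $t5 → $t4=8-5=3
add $t1, $t1, 8 → $t1=6+8=14
add $t5, $t5, 2 → $t5=5+2=7
cmp $t5, 11  (cmp 7,11)
blt L1: taken
sub $t4, $t4, $t5 → $t4=3-7=-4
add $t1, $t1, 8 → $t1=14+8=22
add $t5, $t5, 2 → $t5=7+2=9
cmp $t5, 11  (cmp 9,11)
blt L1: taken
sub $t4, $t4, $t5 → $t4=(-4)-9=-13
add $t1, $t1, 8 → $t1=22+8=30
add $t5, $t5, 2 → $t5=9+2=11
cmp $t5, 11  (cmp 11,11)
blt L1: not taken
halt.

-13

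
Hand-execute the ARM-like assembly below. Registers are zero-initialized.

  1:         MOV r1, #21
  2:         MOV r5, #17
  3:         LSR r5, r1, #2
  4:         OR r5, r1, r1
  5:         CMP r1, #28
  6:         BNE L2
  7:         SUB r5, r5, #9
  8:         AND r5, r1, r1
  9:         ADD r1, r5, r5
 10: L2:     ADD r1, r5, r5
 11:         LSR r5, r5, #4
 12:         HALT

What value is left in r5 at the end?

1

after MOV r1, #21: r1=21
after MOV r5, #17: r5=17
after LSR r5, r1, #2: r5=21>>2=5
after OR r5, r1, r1: r5=21|21=21
CMP r1, #28  (cmp 21,28)
BNE L2: taken
after ADD r1, r5, r5: r1=21+21=42
after LSR r5, r5, #4: r5=21>>4=1
halt.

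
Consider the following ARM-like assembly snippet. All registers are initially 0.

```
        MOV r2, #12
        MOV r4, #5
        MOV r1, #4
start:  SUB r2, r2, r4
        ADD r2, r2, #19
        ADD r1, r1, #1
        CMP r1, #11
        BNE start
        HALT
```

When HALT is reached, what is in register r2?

110

after MOV r2, #12: r2=12
after MOV r4, #5: r4=5
after MOV r1, #4: r1=4
after SUB r2, r2, r4: r2=12-5=7
after ADD r2, r2, #19: r2=7+19=26
after ADD r1, r1, #1: r1=4+1=5
CMP r1, #11  (cmp 5,11)
BNE start: taken
after SUB r2, r2, r4: r2=26-5=21
after ADD r2, r2, #19: r2=21+19=40
after ADD r1, r1, #1: r1=5+1=6
CMP r1, #11  (cmp 6,11)
BNE start: taken
after SUB r2, r2, r4: r2=40-5=35
after ADD r2, r2, #19: r2=35+19=54
after ADD r1, r1, #1: r1=6+1=7
CMP r1, #11  (cmp 7,11)
BNE start: taken
after SUB r2, r2, r4: r2=54-5=49
after ADD r2, r2, #19: r2=49+19=68
after ADD r1, r1, #1: r1=7+1=8
CMP r1, #11  (cmp 8,11)
BNE start: taken
after SUB r2, r2, r4: r2=68-5=63
after ADD r2, r2, #19: r2=63+19=82
after ADD r1, r1, #1: r1=8+1=9
CMP r1, #11  (cmp 9,11)
BNE start: taken
after SUB r2, r2, r4: r2=82-5=77
after ADD r2, r2, #19: r2=77+19=96
after ADD r1, r1, #1: r1=9+1=10
CMP r1, #11  (cmp 10,11)
BNE start: taken
after SUB r2, r2, r4: r2=96-5=91
after ADD r2, r2, #19: r2=91+19=110
after ADD r1, r1, #1: r1=10+1=11
CMP r1, #11  (cmp 11,11)
BNE start: not taken
halt.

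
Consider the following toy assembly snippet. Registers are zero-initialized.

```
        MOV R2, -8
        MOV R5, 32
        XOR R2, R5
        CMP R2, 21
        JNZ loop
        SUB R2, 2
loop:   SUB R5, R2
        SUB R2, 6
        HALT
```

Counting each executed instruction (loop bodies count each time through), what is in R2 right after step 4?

after MOV R2, -8: R2=-8
after MOV R5, 32: R5=32
after XOR R2, R5: R2=(-8)^32=-40
CMP R2, 21  (cmp -40,21)
After step 4: R2 = -40.

-40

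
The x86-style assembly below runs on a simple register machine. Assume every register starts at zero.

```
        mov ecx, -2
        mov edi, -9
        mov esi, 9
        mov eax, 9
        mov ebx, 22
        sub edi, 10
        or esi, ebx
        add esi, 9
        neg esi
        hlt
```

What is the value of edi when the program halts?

after mov ecx, -2: ecx=-2
after mov edi, -9: edi=-9
after mov esi, 9: esi=9
after mov eax, 9: eax=9
after mov ebx, 22: ebx=22
after sub edi, 10: edi=(-9)-10=-19
after or esi, ebx: esi=9|22=31
after add esi, 9: esi=31+9=40
after neg esi: esi=-(40)=-40
halt.

-19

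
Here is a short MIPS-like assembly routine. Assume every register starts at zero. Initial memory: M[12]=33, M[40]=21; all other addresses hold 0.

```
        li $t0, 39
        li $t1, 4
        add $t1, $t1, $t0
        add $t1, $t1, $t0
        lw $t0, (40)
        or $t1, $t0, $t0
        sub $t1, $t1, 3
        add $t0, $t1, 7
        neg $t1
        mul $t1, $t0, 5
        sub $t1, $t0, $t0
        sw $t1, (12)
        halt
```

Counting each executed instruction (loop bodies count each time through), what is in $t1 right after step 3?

43

after li $t0, 39: $t0=39
after li $t1, 4: $t1=4
after add $t1, $t1, $t0: $t1=4+39=43
After step 3: $t1 = 43.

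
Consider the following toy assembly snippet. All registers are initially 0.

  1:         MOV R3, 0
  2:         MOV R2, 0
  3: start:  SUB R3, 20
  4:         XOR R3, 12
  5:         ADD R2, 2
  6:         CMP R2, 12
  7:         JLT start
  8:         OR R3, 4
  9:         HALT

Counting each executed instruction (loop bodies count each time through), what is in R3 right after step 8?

-52

R3=0
R2=0
R3=0-20=-20
R3=(-20)^12=-32
R2=0+2=2
CMP R2, 12  (cmp 2,12)
JLT start: taken
R3=(-32)-20=-52
After step 8: R3 = -52.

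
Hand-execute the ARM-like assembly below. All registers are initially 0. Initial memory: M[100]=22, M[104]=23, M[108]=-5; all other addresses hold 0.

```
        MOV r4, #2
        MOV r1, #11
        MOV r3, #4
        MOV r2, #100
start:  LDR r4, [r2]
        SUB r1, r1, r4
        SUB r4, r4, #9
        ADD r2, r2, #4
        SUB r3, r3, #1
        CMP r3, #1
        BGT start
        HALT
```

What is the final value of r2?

112

MOV r4, #2 → r4=2
MOV r1, #11 → r1=11
MOV r3, #4 → r3=4
MOV r2, #100 → r2=100
LDR r4, [r2] → r4=M[100]=22
SUB r1, r1, r4 → r1=11-22=-11
SUB r4, r4, #9 → r4=22-9=13
ADD r2, r2, #4 → r2=100+4=104
SUB r3, r3, #1 → r3=4-1=3
CMP r3, #1  (cmp 3,1)
BGT start: taken
LDR r4, [r2] → r4=M[104]=23
SUB r1, r1, r4 → r1=(-11)-23=-34
SUB r4, r4, #9 → r4=23-9=14
ADD r2, r2, #4 → r2=104+4=108
SUB r3, r3, #1 → r3=3-1=2
CMP r3, #1  (cmp 2,1)
BGT start: taken
LDR r4, [r2] → r4=M[108]=-5
SUB r1, r1, r4 → r1=(-34)-(-5)=-29
SUB r4, r4, #9 → r4=(-5)-9=-14
ADD r2, r2, #4 → r2=108+4=112
SUB r3, r3, #1 → r3=2-1=1
CMP r3, #1  (cmp 1,1)
BGT start: not taken
halt.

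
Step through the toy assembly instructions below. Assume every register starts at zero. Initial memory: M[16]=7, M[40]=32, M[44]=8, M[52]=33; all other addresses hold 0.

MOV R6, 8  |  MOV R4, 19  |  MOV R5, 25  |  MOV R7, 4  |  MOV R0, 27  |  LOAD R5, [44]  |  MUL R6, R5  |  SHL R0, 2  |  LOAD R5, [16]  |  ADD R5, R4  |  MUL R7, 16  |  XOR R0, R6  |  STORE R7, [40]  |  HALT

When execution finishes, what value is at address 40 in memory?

after MOV R6, 8: R6=8
after MOV R4, 19: R4=19
after MOV R5, 25: R5=25
after MOV R7, 4: R7=4
after MOV R0, 27: R0=27
after LOAD R5, [44]: R5=M[44]=8
after MUL R6, R5: R6=8*8=64
after SHL R0, 2: R0=27<<2=108
after LOAD R5, [16]: R5=M[16]=7
after ADD R5, R4: R5=7+19=26
after MUL R7, 16: R7=4*16=64
after XOR R0, R6: R0=108^64=44
STORE R7, [40] → M[40]=64
halt.

64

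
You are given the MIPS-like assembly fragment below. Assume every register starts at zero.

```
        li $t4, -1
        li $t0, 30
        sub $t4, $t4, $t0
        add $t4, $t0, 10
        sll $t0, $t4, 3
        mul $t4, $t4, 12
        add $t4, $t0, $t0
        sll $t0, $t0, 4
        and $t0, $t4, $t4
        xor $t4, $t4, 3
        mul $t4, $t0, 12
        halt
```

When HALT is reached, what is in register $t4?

after li $t4, -1: $t4=-1
after li $t0, 30: $t0=30
after sub $t4, $t4, $t0: $t4=(-1)-30=-31
after add $t4, $t0, 10: $t4=30+10=40
after sll $t0, $t4, 3: $t0=40<<3=320
after mul $t4, $t4, 12: $t4=40*12=480
after add $t4, $t0, $t0: $t4=320+320=640
after sll $t0, $t0, 4: $t0=320<<4=5120
after and $t0, $t4, $t4: $t0=640&640=640
after xor $t4, $t4, 3: $t4=640^3=643
after mul $t4, $t0, 12: $t4=640*12=7680
halt.

7680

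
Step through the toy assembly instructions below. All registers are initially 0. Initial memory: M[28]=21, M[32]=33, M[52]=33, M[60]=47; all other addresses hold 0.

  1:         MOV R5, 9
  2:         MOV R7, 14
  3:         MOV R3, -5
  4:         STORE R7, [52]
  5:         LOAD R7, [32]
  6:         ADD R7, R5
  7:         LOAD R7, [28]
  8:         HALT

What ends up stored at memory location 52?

after MOV R5, 9: R5=9
after MOV R7, 14: R7=14
after MOV R3, -5: R3=-5
STORE R7, [52] → M[52]=14
after LOAD R7, [32]: R7=M[32]=33
after ADD R7, R5: R7=33+9=42
after LOAD R7, [28]: R7=M[28]=21
halt.

14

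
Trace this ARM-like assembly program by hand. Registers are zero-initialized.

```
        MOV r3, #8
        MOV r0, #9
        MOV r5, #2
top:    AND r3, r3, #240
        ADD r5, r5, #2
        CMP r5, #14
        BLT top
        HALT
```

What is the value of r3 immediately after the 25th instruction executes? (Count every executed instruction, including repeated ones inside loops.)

r3=8
r0=9
r5=2
r3=8&240=0
r5=2+2=4
CMP r5, #14  (cmp 4,14)
BLT top: taken
r3=0&240=0
r5=4+2=6
CMP r5, #14  (cmp 6,14)
BLT top: taken
r3=0&240=0
r5=6+2=8
CMP r5, #14  (cmp 8,14)
BLT top: taken
r3=0&240=0
r5=8+2=10
CMP r5, #14  (cmp 10,14)
BLT top: taken
r3=0&240=0
r5=10+2=12
CMP r5, #14  (cmp 12,14)
BLT top: taken
r3=0&240=0
r5=12+2=14
After step 25: r3 = 0.

0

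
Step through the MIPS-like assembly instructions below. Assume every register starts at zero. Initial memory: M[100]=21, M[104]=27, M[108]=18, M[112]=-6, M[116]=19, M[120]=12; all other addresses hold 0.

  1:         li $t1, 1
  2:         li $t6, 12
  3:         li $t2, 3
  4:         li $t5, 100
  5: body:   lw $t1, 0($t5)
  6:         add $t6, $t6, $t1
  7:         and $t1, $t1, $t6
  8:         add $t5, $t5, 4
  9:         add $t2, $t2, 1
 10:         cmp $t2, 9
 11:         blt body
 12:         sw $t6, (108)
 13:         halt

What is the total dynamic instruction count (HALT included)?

after li $t1, 1: $t1=1
after li $t6, 12: $t6=12
after li $t2, 3: $t2=3
after li $t5, 100: $t5=100
after lw $t1, 0($t5): $t1=M[100]=21
after add $t6, $t6, $t1: $t6=12+21=33
after and $t1, $t1, $t6: $t1=21&33=1
after add $t5, $t5, 4: $t5=100+4=104
after add $t2, $t2, 1: $t2=3+1=4
cmp $t2, 9  (cmp 4,9)
blt body: taken
after lw $t1, 0($t5): $t1=M[104]=27
after add $t6, $t6, $t1: $t6=33+27=60
after and $t1, $t1, $t6: $t1=27&60=24
after add $t5, $t5, 4: $t5=104+4=108
after add $t2, $t2, 1: $t2=4+1=5
cmp $t2, 9  (cmp 5,9)
blt body: taken
after lw $t1, 0($t5): $t1=M[108]=18
after add $t6, $t6, $t1: $t6=60+18=78
after and $t1, $t1, $t6: $t1=18&78=2
after add $t5, $t5, 4: $t5=108+4=112
after add $t2, $t2, 1: $t2=5+1=6
cmp $t2, 9  (cmp 6,9)
blt body: taken
after lw $t1, 0($t5): $t1=M[112]=-6
after add $t6, $t6, $t1: $t6=78+(-6)=72
after and $t1, $t1, $t6: $t1=(-6)&72=72
after add $t5, $t5, 4: $t5=112+4=116
after add $t2, $t2, 1: $t2=6+1=7
cmp $t2, 9  (cmp 7,9)
blt body: taken
after lw $t1, 0($t5): $t1=M[116]=19
after add $t6, $t6, $t1: $t6=72+19=91
after and $t1, $t1, $t6: $t1=19&91=19
after add $t5, $t5, 4: $t5=116+4=120
after add $t2, $t2, 1: $t2=7+1=8
cmp $t2, 9  (cmp 8,9)
blt body: taken
after lw $t1, 0($t5): $t1=M[120]=12
after add $t6, $t6, $t1: $t6=91+12=103
after and $t1, $t1, $t6: $t1=12&103=4
after add $t5, $t5, 4: $t5=120+4=124
after add $t2, $t2, 1: $t2=8+1=9
cmp $t2, 9  (cmp 9,9)
blt body: not taken
sw $t6, (108) → M[108]=103
halt.
Total executed instructions: 48.

48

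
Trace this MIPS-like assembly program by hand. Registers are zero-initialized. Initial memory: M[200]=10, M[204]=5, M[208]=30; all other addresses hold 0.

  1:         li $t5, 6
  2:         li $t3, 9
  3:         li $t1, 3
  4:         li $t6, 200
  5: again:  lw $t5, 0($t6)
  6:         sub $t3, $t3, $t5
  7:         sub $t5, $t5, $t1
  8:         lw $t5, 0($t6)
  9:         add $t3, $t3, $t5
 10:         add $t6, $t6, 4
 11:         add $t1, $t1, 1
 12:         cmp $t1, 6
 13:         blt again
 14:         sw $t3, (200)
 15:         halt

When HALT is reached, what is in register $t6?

212

li $t5, 6 → $t5=6
li $t3, 9 → $t3=9
li $t1, 3 → $t1=3
li $t6, 200 → $t6=200
lw $t5, 0($t6) → $t5=M[200]=10
sub $t3, $t3, $t5 → $t3=9-10=-1
sub $t5, $t5, $t1 → $t5=10-3=7
lw $t5, 0($t6) → $t5=M[200]=10
add $t3, $t3, $t5 → $t3=(-1)+10=9
add $t6, $t6, 4 → $t6=200+4=204
add $t1, $t1, 1 → $t1=3+1=4
cmp $t1, 6  (cmp 4,6)
blt again: taken
lw $t5, 0($t6) → $t5=M[204]=5
sub $t3, $t3, $t5 → $t3=9-5=4
sub $t5, $t5, $t1 → $t5=5-4=1
lw $t5, 0($t6) → $t5=M[204]=5
add $t3, $t3, $t5 → $t3=4+5=9
add $t6, $t6, 4 → $t6=204+4=208
add $t1, $t1, 1 → $t1=4+1=5
cmp $t1, 6  (cmp 5,6)
blt again: taken
lw $t5, 0($t6) → $t5=M[208]=30
sub $t3, $t3, $t5 → $t3=9-30=-21
sub $t5, $t5, $t1 → $t5=30-5=25
lw $t5, 0($t6) → $t5=M[208]=30
add $t3, $t3, $t5 → $t3=(-21)+30=9
add $t6, $t6, 4 → $t6=208+4=212
add $t1, $t1, 1 → $t1=5+1=6
cmp $t1, 6  (cmp 6,6)
blt again: not taken
sw $t3, (200) → M[200]=9
halt.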